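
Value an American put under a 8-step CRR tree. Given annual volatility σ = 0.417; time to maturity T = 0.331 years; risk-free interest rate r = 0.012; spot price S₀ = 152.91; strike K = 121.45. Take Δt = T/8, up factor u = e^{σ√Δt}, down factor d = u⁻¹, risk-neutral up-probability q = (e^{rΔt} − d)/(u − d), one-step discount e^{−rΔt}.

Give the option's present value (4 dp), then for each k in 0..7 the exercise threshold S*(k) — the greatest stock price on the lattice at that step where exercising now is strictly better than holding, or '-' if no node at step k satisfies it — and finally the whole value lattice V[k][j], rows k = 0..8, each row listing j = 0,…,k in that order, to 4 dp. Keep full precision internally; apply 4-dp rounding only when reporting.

price = 2.9438
boundary = - - - - - - 91.9203 100.0573
tree:
2.9438
4.6483 1.1130
7.1855 1.9236 0.2422
10.8237 3.2787 0.4676 0.0000
15.7913 5.4905 0.9026 0.0000 0.0000
22.1379 8.9796 1.7424 0.0000 0.0000 0.0000
29.5297 14.2082 3.3637 0.0000 0.0000 0.0000 0.0000
37.0050 21.3927 6.4935 0.0000 0.0000 0.0000 0.0000 0.0000
43.8724 29.5297 12.5354 0.0000 0.0000 0.0000 0.0000 0.0000 0.0000

params: Δt=0.04138 u=1.08852 d=0.91868 q=0.48173 e^(-rΔt)=0.99950
t_8 payoffs: 43.8724 29.5297 12.5354 0.0000 0.0000 0.0000 0.0000 0.0000 0.0000
t_7: node(7,0) S=84.4450 payoff=37.0050 vs cont=36.9447 → 37.0050 [stop]  node(7,1) S=100.0573 payoff=21.3927 vs cont=21.3324 → 21.3927 [stop]  node(7,2) S=118.5560 payoff=2.8940 vs cont=6.4935 → 6.4935 [wait]  node(7,3) S=140.4748 payoff=0.0000 vs cont=0.0000 → 0.0000 [wait]  node(7,4) S=166.4460 payoff=0.0000 vs cont=0.0000 → 0.0000 [wait]  node(7,5) S=197.2187 payoff=0.0000 vs cont=0.0000 → 0.0000 [wait]  node(7,6) S=233.6808 payoff=0.0000 vs cont=0.0000 → 0.0000 [wait]  node(7,7) S=276.8840 payoff=0.0000 vs cont=0.0000 → 0.0000 [wait]  ⇒ S*(7)=100.0573
t_6: node(6,0) S=91.9203 payoff=29.5297 vs cont=29.4694 → 29.5297 [stop]  node(6,1) S=108.9146 payoff=12.5354 vs cont=14.2082 → 14.2082 [wait]  node(6,2) S=129.0509 payoff=0.0000 vs cont=3.3637 → 3.3637 [wait]  node(6,3) S=152.9100 payoff=0.0000 vs cont=0.0000 → 0.0000 [wait]  node(6,4) S=181.1802 payoff=0.0000 vs cont=0.0000 → 0.0000 [wait]  node(6,5) S=214.6771 payoff=0.0000 vs cont=0.0000 → 0.0000 [wait]  node(6,6) S=254.3668 payoff=0.0000 vs cont=0.0000 → 0.0000 [wait]  ⇒ S*(6)=91.9203
t_5: node(5,0) S=100.0573 payoff=21.3927 vs cont=22.1379 → 22.1379 [wait]  node(5,1) S=118.5560 payoff=2.8940 vs cont=8.9796 → 8.9796 [wait]  node(5,2) S=140.4748 payoff=0.0000 vs cont=1.7424 → 1.7424 [wait]  node(5,3) S=166.4460 payoff=0.0000 vs cont=0.0000 → 0.0000 [wait]  node(5,4) S=197.2187 payoff=0.0000 vs cont=0.0000 → 0.0000 [wait]  node(5,5) S=233.6808 payoff=0.0000 vs cont=0.0000 → 0.0000 [wait]  ⇒ S*(5)=-
t_4: node(4,0) S=108.9146 payoff=12.5354 vs cont=15.7913 → 15.7913 [wait]  node(4,1) S=129.0509 payoff=0.0000 vs cont=5.4905 → 5.4905 [wait]  node(4,2) S=152.9100 payoff=0.0000 vs cont=0.9026 → 0.9026 [wait]  node(4,3) S=181.1802 payoff=0.0000 vs cont=0.0000 → 0.0000 [wait]  node(4,4) S=214.6771 payoff=0.0000 vs cont=0.0000 → 0.0000 [wait]  ⇒ S*(4)=-
t_3: node(3,0) S=118.5560 payoff=2.8940 vs cont=10.8237 → 10.8237 [wait]  node(3,1) S=140.4748 payoff=0.0000 vs cont=3.2787 → 3.2787 [wait]  node(3,2) S=166.4460 payoff=0.0000 vs cont=0.4676 → 0.4676 [wait]  node(3,3) S=197.2187 payoff=0.0000 vs cont=0.0000 → 0.0000 [wait]  ⇒ S*(3)=-
t_2: node(2,0) S=129.0509 payoff=0.0000 vs cont=7.1855 → 7.1855 [wait]  node(2,1) S=152.9100 payoff=0.0000 vs cont=1.9236 → 1.9236 [wait]  node(2,2) S=181.1802 payoff=0.0000 vs cont=0.2422 → 0.2422 [wait]  ⇒ S*(2)=-
t_1: node(1,0) S=140.4748 payoff=0.0000 vs cont=4.6483 → 4.6483 [wait]  node(1,1) S=166.4460 payoff=0.0000 vs cont=1.1130 → 1.1130 [wait]  ⇒ S*(1)=-
t_0: node(0,0) S=152.9100 payoff=0.0000 vs cont=2.9438 → 2.9438 [wait]  ⇒ S*(0)=-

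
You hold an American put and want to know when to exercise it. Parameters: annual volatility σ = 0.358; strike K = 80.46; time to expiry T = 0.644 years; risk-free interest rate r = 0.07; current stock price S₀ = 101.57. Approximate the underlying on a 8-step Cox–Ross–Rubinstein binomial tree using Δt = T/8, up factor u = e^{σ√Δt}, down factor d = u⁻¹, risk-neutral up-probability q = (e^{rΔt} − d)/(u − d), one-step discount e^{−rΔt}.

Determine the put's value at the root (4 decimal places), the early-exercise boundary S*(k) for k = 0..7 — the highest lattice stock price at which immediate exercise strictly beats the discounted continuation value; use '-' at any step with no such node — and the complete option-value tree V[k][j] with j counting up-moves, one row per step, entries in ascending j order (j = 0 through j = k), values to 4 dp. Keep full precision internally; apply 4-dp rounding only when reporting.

price = 2.2255
boundary = - - - - - 61.1225 67.6572 61.1225
tree:
2.2255
3.6405 0.8491
5.8164 1.5263 0.1879
9.0276 2.7012 0.3797 0.0000
13.5154 4.6842 0.7674 0.0000 0.0000
19.3375 7.9009 1.5510 0.0000 0.0000 0.0000
25.2410 12.8028 3.1346 0.0000 0.0000 0.0000 0.0000
30.5744 19.3375 6.3349 0.0000 0.0000 0.0000 0.0000 0.0000
35.3926 25.2410 12.8028 0.0000 0.0000 0.0000 0.0000 0.0000 0.0000

Δt=0.08050, u=1.10691, d=0.90341, q=0.50240, disc=e^(-rΔt)=0.99438
k=8 terminal: V=max(K-S,0) → 35.3926 25.2410 12.8028 0.0000 0.0000 0.0000 0.0000 0.0000 0.0000
k=7: j=0 S=49.8856 intr=30.5744 cont=30.1223 V=30.5744[EX]; j=1 S=61.1225 intr=19.3375 cont=18.8854 V=19.3375[EX]; j=2 S=74.8905 intr=5.5695 cont=6.3349 V=6.3349[hold]; j=3 S=91.7598 intr=0.0000 cont=0.0000 V=0.0000[hold]; j=4 S=112.4290 intr=0.0000 cont=0.0000 V=0.0000[hold]; j=5 S=137.7539 intr=0.0000 cont=0.0000 V=0.0000[hold]; j=6 S=168.7834 intr=0.0000 cont=0.0000 V=0.0000[hold]; j=7 S=206.8024 intr=0.0000 cont=0.0000 V=0.0000[hold]  S*(7)=61.1225
k=6: j=0 S=55.2190 intr=25.2410 cont=24.7889 V=25.2410[EX]; j=1 S=67.6572 intr=12.8028 cont=12.7331 V=12.8028[EX]; j=2 S=82.8972 intr=0.0000 cont=3.1346 V=3.1346[hold]; j=3 S=101.5700 intr=0.0000 cont=0.0000 V=0.0000[hold]; j=4 S=124.4489 intr=0.0000 cont=0.0000 V=0.0000[hold]; j=5 S=152.4814 intr=0.0000 cont=0.0000 V=0.0000[hold]; j=6 S=186.8283 intr=0.0000 cont=0.0000 V=0.0000[hold]  S*(6)=67.6572
k=5: j=0 S=61.1225 intr=19.3375 cont=18.8854 V=19.3375[EX]; j=1 S=74.8905 intr=5.5695 cont=7.9009 V=7.9009[hold]; j=2 S=91.7598 intr=0.0000 cont=1.5510 V=1.5510[hold]; j=3 S=112.4290 intr=0.0000 cont=0.0000 V=0.0000[hold]; j=4 S=137.7539 intr=0.0000 cont=0.0000 V=0.0000[hold]; j=5 S=168.7834 intr=0.0000 cont=0.0000 V=0.0000[hold]  S*(5)=61.1225
k=4: j=0 S=67.6572 intr=12.8028 cont=13.5154 V=13.5154[hold]; j=1 S=82.8972 intr=0.0000 cont=4.6842 V=4.6842[hold]; j=2 S=101.5700 intr=0.0000 cont=0.7674 V=0.7674[hold]; j=3 S=124.4489 intr=0.0000 cont=0.0000 V=0.0000[hold]; j=4 S=152.4814 intr=0.0000 cont=0.0000 V=0.0000[hold]  S*(4)=-
k=3: j=0 S=74.8905 intr=5.5695 cont=9.0276 V=9.0276[hold]; j=1 S=91.7598 intr=0.0000 cont=2.7012 V=2.7012[hold]; j=2 S=112.4290 intr=0.0000 cont=0.3797 V=0.3797[hold]; j=3 S=137.7539 intr=0.0000 cont=0.0000 V=0.0000[hold]  S*(3)=-
k=2: j=0 S=82.8972 intr=0.0000 cont=5.8164 V=5.8164[hold]; j=1 S=101.5700 intr=0.0000 cont=1.5263 V=1.5263[hold]; j=2 S=124.4489 intr=0.0000 cont=0.1879 V=0.1879[hold]  S*(2)=-
k=1: j=0 S=91.7598 intr=0.0000 cont=3.6405 V=3.6405[hold]; j=1 S=112.4290 intr=0.0000 cont=0.8491 V=0.8491[hold]  S*(1)=-
k=0: j=0 S=101.5700 intr=0.0000 cont=2.2255 V=2.2255[hold]  S*(0)=-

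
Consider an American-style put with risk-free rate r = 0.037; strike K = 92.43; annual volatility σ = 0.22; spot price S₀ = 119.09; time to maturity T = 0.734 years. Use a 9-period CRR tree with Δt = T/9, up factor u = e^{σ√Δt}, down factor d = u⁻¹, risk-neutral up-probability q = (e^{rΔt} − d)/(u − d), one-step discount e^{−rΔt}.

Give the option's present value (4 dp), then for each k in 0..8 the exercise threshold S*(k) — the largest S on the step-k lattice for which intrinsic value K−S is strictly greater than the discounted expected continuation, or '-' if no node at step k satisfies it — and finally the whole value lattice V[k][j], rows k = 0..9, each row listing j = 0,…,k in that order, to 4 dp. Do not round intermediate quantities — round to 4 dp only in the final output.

price = 0.6323
boundary = - - - - - - - 76.7142 81.6886
tree:
0.6323
1.0785 0.2044
1.8087 0.3787 0.0370
2.9719 0.6944 0.0755 0.0000
4.7628 1.2574 0.1541 0.0000 0.0000
7.4003 2.2401 0.3143 0.0000 0.0000 0.0000
11.0575 3.9069 0.6413 0.0000 0.0000 0.0000 0.0000
15.7158 6.6178 1.3082 0.0000 0.0000 0.0000 0.0000 0.0000
20.3872 10.7414 2.6688 0.0000 0.0000 0.0000 0.0000 0.0000 0.0000
24.7742 15.7158 5.4444 0.0000 0.0000 0.0000 0.0000 0.0000 0.0000 0.0000

params: Δt=0.08156 u=1.06484 d=0.93911 q=0.50833 e^(-rΔt)=0.99699
t_9 payoffs: 24.7742 15.7158 5.4444 0.0000 0.0000 0.0000 0.0000 0.0000 0.0000 0.0000
t_8: node(8,0) S=72.0428 payoff=20.3872 vs cont=20.1087 → 20.3872 [stop]  node(8,1) S=81.6886 payoff=10.7414 vs cont=10.4629 → 10.7414 [stop]  node(8,2) S=92.6260 payoff=0.0000 vs cont=2.6688 → 2.6688 [wait]  node(8,3) S=105.0278 payoff=0.0000 vs cont=0.0000 → 0.0000 [wait]  node(8,4) S=119.0900 payoff=0.0000 vs cont=0.0000 → 0.0000 [wait]  node(8,5) S=135.0351 payoff=0.0000 vs cont=0.0000 → 0.0000 [wait]  node(8,6) S=153.1150 payoff=0.0000 vs cont=0.0000 → 0.0000 [wait]  node(8,7) S=173.6157 payoff=0.0000 vs cont=0.0000 → 0.0000 [wait]  node(8,8) S=196.8612 payoff=0.0000 vs cont=0.0000 → 0.0000 [wait]  ⇒ S*(8)=81.6886
t_7: node(7,0) S=76.7142 payoff=15.7158 vs cont=15.4373 → 15.7158 [stop]  node(7,1) S=86.9856 payoff=5.4444 vs cont=6.6178 → 6.6178 [wait]  node(7,2) S=98.6321 payoff=0.0000 vs cont=1.3082 → 1.3082 [wait]  node(7,3) S=111.8381 payoff=0.0000 vs cont=0.0000 → 0.0000 [wait]  node(7,4) S=126.8122 payoff=0.0000 vs cont=0.0000 → 0.0000 [wait]  node(7,5) S=143.7911 payoff=0.0000 vs cont=0.0000 → 0.0000 [wait]  node(7,6) S=163.0435 payoff=0.0000 vs cont=0.0000 → 0.0000 [wait]  node(7,7) S=184.8735 payoff=0.0000 vs cont=0.0000 → 0.0000 [wait]  ⇒ S*(7)=76.7142
t_6: node(6,0) S=81.6886 payoff=10.7414 vs cont=11.0575 → 11.0575 [wait]  node(6,1) S=92.6260 payoff=0.0000 vs cont=3.9069 → 3.9069 [wait]  node(6,2) S=105.0278 payoff=0.0000 vs cont=0.6413 → 0.6413 [wait]  node(6,3) S=119.0900 payoff=0.0000 vs cont=0.0000 → 0.0000 [wait]  node(6,4) S=135.0351 payoff=0.0000 vs cont=0.0000 → 0.0000 [wait]  node(6,5) S=153.1150 payoff=0.0000 vs cont=0.0000 → 0.0000 [wait]  node(6,6) S=173.6157 payoff=0.0000 vs cont=0.0000 → 0.0000 [wait]  ⇒ S*(6)=-
t_5: node(5,0) S=86.9856 payoff=5.4444 vs cont=7.4003 → 7.4003 [wait]  node(5,1) S=98.6321 payoff=0.0000 vs cont=2.2401 → 2.2401 [wait]  node(5,2) S=111.8381 payoff=0.0000 vs cont=0.3143 → 0.3143 [wait]  node(5,3) S=126.8122 payoff=0.0000 vs cont=0.0000 → 0.0000 [wait]  node(5,4) S=143.7911 payoff=0.0000 vs cont=0.0000 → 0.0000 [wait]  node(5,5) S=163.0435 payoff=0.0000 vs cont=0.0000 → 0.0000 [wait]  ⇒ S*(5)=-
t_4: node(4,0) S=92.6260 payoff=0.0000 vs cont=4.7628 → 4.7628 [wait]  node(4,1) S=105.0278 payoff=0.0000 vs cont=1.2574 → 1.2574 [wait]  node(4,2) S=119.0900 payoff=0.0000 vs cont=0.1541 → 0.1541 [wait]  node(4,3) S=135.0351 payoff=0.0000 vs cont=0.0000 → 0.0000 [wait]  node(4,4) S=153.1150 payoff=0.0000 vs cont=0.0000 → 0.0000 [wait]  ⇒ S*(4)=-
t_3: node(3,0) S=98.6321 payoff=0.0000 vs cont=2.9719 → 2.9719 [wait]  node(3,1) S=111.8381 payoff=0.0000 vs cont=0.6944 → 0.6944 [wait]  node(3,2) S=126.8122 payoff=0.0000 vs cont=0.0755 → 0.0755 [wait]  node(3,3) S=143.7911 payoff=0.0000 vs cont=0.0000 → 0.0000 [wait]  ⇒ S*(3)=-
t_2: node(2,0) S=105.0278 payoff=0.0000 vs cont=1.8087 → 1.8087 [wait]  node(2,1) S=119.0900 payoff=0.0000 vs cont=0.3787 → 0.3787 [wait]  node(2,2) S=135.0351 payoff=0.0000 vs cont=0.0370 → 0.0370 [wait]  ⇒ S*(2)=-
t_1: node(1,0) S=111.8381 payoff=0.0000 vs cont=1.0785 → 1.0785 [wait]  node(1,1) S=126.8122 payoff=0.0000 vs cont=0.2044 → 0.2044 [wait]  ⇒ S*(1)=-
t_0: node(0,0) S=119.0900 payoff=0.0000 vs cont=0.6323 → 0.6323 [wait]  ⇒ S*(0)=-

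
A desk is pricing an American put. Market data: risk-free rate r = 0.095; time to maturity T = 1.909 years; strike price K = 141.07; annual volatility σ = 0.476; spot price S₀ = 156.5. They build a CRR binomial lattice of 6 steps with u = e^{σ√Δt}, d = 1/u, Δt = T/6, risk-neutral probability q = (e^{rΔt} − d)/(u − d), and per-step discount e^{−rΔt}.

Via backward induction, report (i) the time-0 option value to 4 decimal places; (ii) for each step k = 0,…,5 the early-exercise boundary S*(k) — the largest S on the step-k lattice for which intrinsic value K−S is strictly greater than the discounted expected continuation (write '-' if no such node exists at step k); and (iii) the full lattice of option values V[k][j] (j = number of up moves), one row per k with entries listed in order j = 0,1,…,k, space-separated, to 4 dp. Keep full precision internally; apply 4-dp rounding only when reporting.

price = 21.2447
boundary = - - - 69.9356 91.4752 69.9356
tree:
21.2447
33.0615 10.2642
49.6270 17.8738 2.9791
71.1344 30.3283 6.0176 0.0000
87.6021 49.5948 12.1551 0.0000 0.0000
100.1922 71.1344 24.5526 0.0000 0.0000 0.0000
109.8177 87.6021 49.5948 0.0000 0.0000 0.0000 0.0000

params: Δt=0.31817 u=1.30799 d=0.76453 q=0.48974 e^(-rΔt)=0.97023
t_6 payoffs: 109.8177 87.6021 49.5948 0.0000 0.0000 0.0000 0.0000
t_5: node(5,0) S=40.8778 payoff=100.1922 vs cont=95.9920 → 100.1922 [stop]  node(5,1) S=69.9356 payoff=71.1344 vs cont=66.9343 → 71.1344 [stop]  node(5,2) S=119.6490 payoff=21.4210 vs cont=24.5526 → 24.5526 [wait]  node(5,3) S=204.7009 payoff=0.0000 vs cont=0.0000 → 0.0000 [wait]  node(5,4) S=350.2116 payoff=0.0000 vs cont=0.0000 → 0.0000 [wait]  node(5,5) S=599.1579 payoff=0.0000 vs cont=0.0000 → 0.0000 [wait]  ⇒ S*(5)=69.9356
t_4: node(4,0) S=53.4679 payoff=87.6021 vs cont=83.4020 → 87.6021 [stop]  node(4,1) S=91.4752 payoff=49.5948 vs cont=46.8826 → 49.5948 [stop]  node(4,2) S=156.5000 payoff=0.0000 vs cont=12.1551 → 12.1551 [wait]  node(4,3) S=267.7473 payoff=0.0000 vs cont=0.0000 → 0.0000 [wait]  node(4,4) S=458.0742 payoff=0.0000 vs cont=0.0000 → 0.0000 [wait]  ⇒ S*(4)=91.4752
t_3: node(3,0) S=69.9356 payoff=71.1344 vs cont=66.9343 → 71.1344 [stop]  node(3,1) S=119.6490 payoff=21.4210 vs cont=30.3283 → 30.3283 [wait]  node(3,2) S=204.7009 payoff=0.0000 vs cont=6.0176 → 6.0176 [wait]  node(3,3) S=350.2116 payoff=0.0000 vs cont=0.0000 → 0.0000 [wait]  ⇒ S*(3)=69.9356
t_2: node(2,0) S=91.4752 payoff=49.5948 vs cont=49.6270 → 49.6270 [wait]  node(2,1) S=156.5000 payoff=0.0000 vs cont=17.8738 → 17.8738 [wait]  node(2,2) S=267.7473 payoff=0.0000 vs cont=2.9791 → 2.9791 [wait]  ⇒ S*(2)=-
t_1: node(1,0) S=119.6490 payoff=21.4210 vs cont=33.0615 → 33.0615 [wait]  node(1,1) S=204.7009 payoff=0.0000 vs cont=10.2642 → 10.2642 [wait]  ⇒ S*(1)=-
t_0: node(0,0) S=156.5000 payoff=0.0000 vs cont=21.2447 → 21.2447 [wait]  ⇒ S*(0)=-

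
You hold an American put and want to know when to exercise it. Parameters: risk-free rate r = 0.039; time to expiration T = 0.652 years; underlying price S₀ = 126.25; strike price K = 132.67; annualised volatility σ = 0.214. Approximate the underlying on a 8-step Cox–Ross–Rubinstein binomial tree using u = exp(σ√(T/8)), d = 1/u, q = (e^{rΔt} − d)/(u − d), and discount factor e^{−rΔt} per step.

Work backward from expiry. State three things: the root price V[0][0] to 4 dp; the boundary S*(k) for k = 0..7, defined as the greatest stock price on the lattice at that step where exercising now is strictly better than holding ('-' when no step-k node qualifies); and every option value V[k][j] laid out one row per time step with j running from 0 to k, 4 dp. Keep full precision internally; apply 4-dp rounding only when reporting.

Δt=0.08150, u=1.06300, d=0.94074, q=0.51077, disc=e^(-rΔt)=0.99683
k=8 terminal: V=max(K-S,0) → 55.2288 45.1642 33.7915 20.9408 6.4200 0.0000 0.0000 0.0000 0.0000
k=7: j=0 S=82.3198 intr=50.3502 cont=49.9292 V=50.3502[EX]; j=1 S=93.0185 intr=39.6515 cont=39.2305 V=39.6515[EX]; j=2 S=105.1076 intr=27.5624 cont=27.1414 V=27.5624[EX]; j=3 S=118.7679 intr=13.9021 cont=13.4811 V=13.9021[EX]; j=4 S=134.2035 intr=0.0000 cont=3.1309 V=3.1309[hold]; j=5 S=151.6452 intr=0.0000 cont=0.0000 V=0.0000[hold]; j=6 S=171.3537 intr=0.0000 cont=0.0000 V=0.0000[hold]; j=7 S=193.6236 intr=0.0000 cont=0.0000 V=0.0000[hold]  S*(7)=118.7679
k=6: j=0 S=87.5058 intr=45.1642 cont=44.7432 V=45.1642[EX]; j=1 S=98.8785 intr=33.7915 cont=33.3705 V=33.7915[EX]; j=2 S=111.7292 intr=20.9408 cont=20.5198 V=20.9408[EX]; j=3 S=126.2500 intr=6.4200 cont=8.3738 V=8.3738[hold]; j=4 S=142.6580 intr=0.0000 cont=1.5269 V=1.5269[hold]; j=5 S=161.1985 intr=0.0000 cont=0.0000 V=0.0000[hold]; j=6 S=182.1486 intr=0.0000 cont=0.0000 V=0.0000[hold]  S*(6)=111.7292
k=5: j=0 S=93.0185 intr=39.6515 cont=39.2305 V=39.6515[EX]; j=1 S=105.1076 intr=27.5624 cont=27.1414 V=27.5624[EX]; j=2 S=118.7679 intr=13.9021 cont=14.4759 V=14.4759[hold]; j=3 S=134.2035 intr=0.0000 cont=4.8611 V=4.8611[hold]; j=4 S=151.6452 intr=0.0000 cont=0.7446 V=0.7446[hold]; j=5 S=171.3537 intr=0.0000 cont=0.0000 V=0.0000[hold]  S*(5)=105.1076
k=4: j=0 S=98.8785 intr=33.7915 cont=33.3705 V=33.7915[EX]; j=1 S=111.7292 intr=20.9408 cont=20.8120 V=20.9408[EX]; j=2 S=126.2500 intr=6.4200 cont=9.5346 V=9.5346[hold]; j=3 S=142.6580 intr=0.0000 cont=2.7498 V=2.7498[hold]; j=4 S=161.1985 intr=0.0000 cont=0.3631 V=0.3631[hold]  S*(4)=111.7292
k=3: j=0 S=105.1076 intr=27.5624 cont=27.1414 V=27.5624[EX]; j=1 S=118.7679 intr=13.9021 cont=15.0669 V=15.0669[hold]; j=2 S=134.2035 intr=0.0000 cont=6.0499 V=6.0499[hold]; j=3 S=151.6452 intr=0.0000 cont=1.5259 V=1.5259[hold]  S*(3)=105.1076
k=2: j=0 S=111.7292 intr=20.9408 cont=21.1129 V=21.1129[hold]; j=1 S=126.2500 intr=6.4200 cont=10.4281 V=10.4281[hold]; j=2 S=142.6580 intr=0.0000 cont=3.7273 V=3.7273[hold]  S*(2)=-
k=1: j=0 S=118.7679 intr=13.9021 cont=15.6057 V=15.6057[hold]; j=1 S=134.2035 intr=0.0000 cont=6.9833 V=6.9833[hold]  S*(1)=-
k=0: j=0 S=126.2500 intr=6.4200 cont=11.1661 V=11.1661[hold]  S*(0)=-

price = 11.1661
boundary = - - - 105.1076 111.7292 105.1076 111.7292 118.7679
tree:
11.1661
15.6057 6.9833
21.1129 10.4281 3.7273
27.5624 15.0669 6.0499 1.5259
33.7915 20.9408 9.5346 2.7498 0.3631
39.6515 27.5624 14.4759 4.8611 0.7446 0.0000
45.1642 33.7915 20.9408 8.3738 1.5269 0.0000 0.0000
50.3502 39.6515 27.5624 13.9021 3.1309 0.0000 0.0000 0.0000
55.2288 45.1642 33.7915 20.9408 6.4200 0.0000 0.0000 0.0000 0.0000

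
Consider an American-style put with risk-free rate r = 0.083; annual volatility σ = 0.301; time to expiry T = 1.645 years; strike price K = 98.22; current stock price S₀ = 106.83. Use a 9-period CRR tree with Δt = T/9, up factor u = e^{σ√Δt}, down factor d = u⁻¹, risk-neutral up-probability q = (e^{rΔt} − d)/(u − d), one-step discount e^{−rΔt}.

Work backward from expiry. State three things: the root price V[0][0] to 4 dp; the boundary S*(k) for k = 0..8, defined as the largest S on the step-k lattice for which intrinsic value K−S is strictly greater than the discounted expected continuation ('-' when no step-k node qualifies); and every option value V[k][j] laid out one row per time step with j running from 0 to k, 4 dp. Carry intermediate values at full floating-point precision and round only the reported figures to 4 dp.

price = 7.5921
boundary = - - - 72.6159 63.8476 72.6159 63.8476 72.6159 82.5883
tree:
7.5921
11.7173 4.1113
17.5930 6.7857 1.8311
25.6041 10.9159 3.2771 0.5868
34.3724 17.0285 5.7485 1.1550 0.0940
42.0820 25.6041 9.8285 2.2547 0.2019 0.0000
48.8606 34.3724 16.2443 4.3576 0.4335 0.0000 0.0000
54.8207 42.0820 25.6041 8.3182 0.9306 0.0000 0.0000 0.0000
60.0611 48.8606 34.3724 15.6317 1.9980 0.0000 0.0000 0.0000 0.0000
64.6688 54.8207 42.0820 25.6041 4.2896 0.0000 0.0000 0.0000 0.0000 0.0000

Δt=0.18278, u=1.13733, d=0.87925, q=0.52710, disc=e^(-rΔt)=0.98494
k=9 terminal: V=max(K-S,0) → 64.6688 54.8207 42.0820 25.6041 4.2896 0.0000 0.0000 0.0000 0.0000 0.0000
k=8: j=0 S=38.1589 intr=60.0611 cont=58.5823 V=60.0611[EX]; j=1 S=49.3594 intr=48.8606 cont=47.3818 V=48.8606[EX]; j=2 S=63.8476 intr=34.3724 cont=32.8936 V=34.3724[EX]; j=3 S=82.5883 intr=15.6317 cont=14.1528 V=15.6317[EX]; j=4 S=106.8300 intr=0.0000 cont=1.9980 V=1.9980[hold]; j=5 S=138.1872 intr=0.0000 cont=0.0000 V=0.0000[hold]; j=6 S=178.7484 intr=0.0000 cont=0.0000 V=0.0000[hold]; j=7 S=231.2153 intr=0.0000 cont=0.0000 V=0.0000[hold]; j=8 S=299.0825 intr=0.0000 cont=0.0000 V=0.0000[hold]  S*(8)=82.5883
k=7: j=0 S=43.3993 intr=54.8207 cont=53.3419 V=54.8207[EX]; j=1 S=56.1380 intr=42.0820 cont=40.6032 V=42.0820[EX]; j=2 S=72.6159 intr=25.6041 cont=24.1253 V=25.6041[EX]; j=3 S=93.9304 intr=4.2896 cont=8.3182 V=8.3182[hold]; j=4 S=121.5012 intr=0.0000 cont=0.9306 V=0.9306[hold]; j=5 S=157.1647 intr=0.0000 cont=0.0000 V=0.0000[hold]; j=6 S=203.2962 intr=0.0000 cont=0.0000 V=0.0000[hold]; j=7 S=262.9685 intr=0.0000 cont=0.0000 V=0.0000[hold]  S*(7)=72.6159
k=6: j=0 S=49.3594 intr=48.8606 cont=47.3818 V=48.8606[EX]; j=1 S=63.8476 intr=34.3724 cont=32.8936 V=34.3724[EX]; j=2 S=82.5883 intr=15.6317 cont=16.2443 V=16.2443[hold]; j=3 S=106.8300 intr=0.0000 cont=4.3576 V=4.3576[hold]; j=4 S=138.1872 intr=0.0000 cont=0.4335 V=0.4335[hold]; j=5 S=178.7484 intr=0.0000 cont=0.0000 V=0.0000[hold]; j=6 S=231.2153 intr=0.0000 cont=0.0000 V=0.0000[hold]  S*(6)=63.8476
k=5: j=0 S=56.1380 intr=42.0820 cont=40.6032 V=42.0820[EX]; j=1 S=72.6159 intr=25.6041 cont=24.4434 V=25.6041[EX]; j=2 S=93.9304 intr=4.2896 cont=9.8285 V=9.8285[hold]; j=3 S=121.5012 intr=0.0000 cont=2.2547 V=2.2547[hold]; j=4 S=157.1647 intr=0.0000 cont=0.2019 V=0.2019[hold]; j=5 S=203.2962 intr=0.0000 cont=0.0000 V=0.0000[hold]  S*(5)=72.6159
k=4: j=0 S=63.8476 intr=34.3724 cont=32.8936 V=34.3724[EX]; j=1 S=82.5883 intr=15.6317 cont=17.0285 V=17.0285[hold]; j=2 S=106.8300 intr=0.0000 cont=5.7485 V=5.7485[hold]; j=3 S=138.1872 intr=0.0000 cont=1.1550 V=1.1550[hold]; j=4 S=178.7484 intr=0.0000 cont=0.0940 V=0.0940[hold]  S*(4)=63.8476
k=3: j=0 S=72.6159 intr=25.6041 cont=24.8505 V=25.6041[EX]; j=1 S=93.9304 intr=4.2896 cont=10.9159 V=10.9159[hold]; j=2 S=121.5012 intr=0.0000 cont=3.2771 V=3.2771[hold]; j=3 S=157.1647 intr=0.0000 cont=0.5868 V=0.5868[hold]  S*(3)=72.6159
k=2: j=0 S=82.5883 intr=15.6317 cont=17.5930 V=17.5930[hold]; j=1 S=106.8300 intr=0.0000 cont=6.7857 V=6.7857[hold]; j=2 S=138.1872 intr=0.0000 cont=1.8311 V=1.8311[hold]  S*(2)=-
k=1: j=0 S=93.9304 intr=4.2896 cont=11.7173 V=11.7173[hold]; j=1 S=121.5012 intr=0.0000 cont=4.1113 V=4.1113[hold]  S*(1)=-
k=0: j=0 S=106.8300 intr=0.0000 cont=7.5921 V=7.5921[hold]  S*(0)=-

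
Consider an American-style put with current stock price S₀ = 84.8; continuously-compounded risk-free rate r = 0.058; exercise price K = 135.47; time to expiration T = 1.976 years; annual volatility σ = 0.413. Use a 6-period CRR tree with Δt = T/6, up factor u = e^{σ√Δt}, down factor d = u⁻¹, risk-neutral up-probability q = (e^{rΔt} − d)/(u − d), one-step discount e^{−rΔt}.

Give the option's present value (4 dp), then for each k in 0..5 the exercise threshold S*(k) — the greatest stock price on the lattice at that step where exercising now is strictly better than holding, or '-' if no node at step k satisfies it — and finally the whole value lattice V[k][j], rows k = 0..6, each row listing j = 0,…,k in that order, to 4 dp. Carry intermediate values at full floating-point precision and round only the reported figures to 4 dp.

price = 51.5173
boundary = - 66.9057 84.8000 66.9057 84.8000 107.4802
tree:
51.5173
68.5643 35.2119
82.6825 50.6700 19.9653
93.8216 68.5643 32.5096 7.2476
102.6101 82.6825 50.6700 14.2429 0.0000
109.5441 93.8216 68.5643 27.9898 0.0000 0.0000
115.0149 102.6101 82.6825 50.6700 0.0000 0.0000 0.0000

Δt=0.32933, u=1.26745, d=0.78898, q=0.48133, disc=e^(-rΔt)=0.98108
k=6 terminal: V=max(K-S,0) → 115.0149 102.6101 82.6825 50.6700 0.0000 0.0000 0.0000
k=5: j=0 S=25.9259 intr=109.5441 cont=106.9810 V=109.5441[EX]; j=1 S=41.6484 intr=93.8216 cont=91.2585 V=93.8216[EX]; j=2 S=66.9057 intr=68.5643 cont=66.0012 V=68.5643[EX]; j=3 S=107.4802 intr=27.9898 cont=25.7838 V=27.9898[EX]; j=4 S=172.6606 intr=0.0000 cont=0.0000 V=0.0000[hold]; j=5 S=277.3690 intr=0.0000 cont=0.0000 V=0.0000[hold]  S*(5)=107.4802
k=4: j=0 S=32.8599 intr=102.6101 cont=100.0470 V=102.6101[EX]; j=1 S=52.7875 intr=82.6825 cont=80.1194 V=82.6825[EX]; j=2 S=84.8000 intr=50.6700 cont=48.1069 V=50.6700[EX]; j=3 S=136.2262 intr=0.0000 cont=14.2429 V=14.2429[hold]; j=4 S=218.8394 intr=0.0000 cont=0.0000 V=0.0000[hold]  S*(4)=84.8000
k=3: j=0 S=41.6484 intr=93.8216 cont=91.2585 V=93.8216[EX]; j=1 S=66.9057 intr=68.5643 cont=66.0012 V=68.5643[EX]; j=2 S=107.4802 intr=27.9898 cont=32.5096 V=32.5096[hold]; j=3 S=172.6606 intr=0.0000 cont=7.2476 V=7.2476[hold]  S*(3)=66.9057
k=2: j=0 S=52.7875 intr=82.6825 cont=80.1194 V=82.6825[EX]; j=1 S=84.8000 intr=50.6700 cont=50.2412 V=50.6700[EX]; j=2 S=136.2262 intr=0.0000 cont=19.9653 V=19.9653[hold]  S*(2)=84.8000
k=1: j=0 S=66.9057 intr=68.5643 cont=66.0012 V=68.5643[EX]; j=1 S=107.4802 intr=27.9898 cont=35.2119 V=35.2119[hold]  S*(1)=66.9057
k=0: j=0 S=84.8000 intr=50.6700 cont=51.5173 V=51.5173[hold]  S*(0)=-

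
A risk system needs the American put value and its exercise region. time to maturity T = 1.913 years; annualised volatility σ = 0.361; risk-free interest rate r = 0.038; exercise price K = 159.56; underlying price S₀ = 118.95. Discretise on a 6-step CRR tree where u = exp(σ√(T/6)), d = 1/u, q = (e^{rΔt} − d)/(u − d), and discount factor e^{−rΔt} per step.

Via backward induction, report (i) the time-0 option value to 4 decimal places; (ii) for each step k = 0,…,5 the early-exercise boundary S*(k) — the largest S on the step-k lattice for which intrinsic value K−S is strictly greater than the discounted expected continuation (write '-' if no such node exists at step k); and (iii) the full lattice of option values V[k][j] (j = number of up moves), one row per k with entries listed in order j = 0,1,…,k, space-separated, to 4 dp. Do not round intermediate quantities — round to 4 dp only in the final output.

params: Δt=0.31883 u=1.22610 d=0.81559 q=0.47891 e^(-rΔt)=0.98796
t_6 payoffs: 124.5489 106.9270 80.4354 40.6100 0.0000 0.0000 0.0000
t_5: node(5,0) S=42.9271 payoff=116.6329 vs cont=114.7114 → 116.6329 [stop]  node(5,1) S=64.5335 payoff=95.0265 vs cont=93.1050 → 95.0265 [stop]  node(5,2) S=97.0148 payoff=62.5452 vs cont=60.6237 → 62.5452 [stop]  node(5,3) S=145.8448 payoff=13.7152 vs cont=20.9067 → 20.9067 [wait]  node(5,4) S=219.2522 payoff=0.0000 vs cont=0.0000 → 0.0000 [wait]  node(5,5) S=329.6075 payoff=0.0000 vs cont=0.0000 → 0.0000 [wait]  ⇒ S*(5)=97.0148
t_4: node(4,0) S=52.6330 payoff=106.9270 vs cont=105.0055 → 106.9270 [stop]  node(4,1) S=79.1246 payoff=80.4354 vs cont=78.5139 → 80.4354 [stop]  node(4,2) S=118.9500 payoff=40.6100 vs cont=42.0911 → 42.0911 [wait]  node(4,3) S=178.8206 payoff=0.0000 vs cont=10.7631 → 10.7631 [wait]  node(4,4) S=268.8255 payoff=0.0000 vs cont=0.0000 → 0.0000 [wait]  ⇒ S*(4)=79.1246
t_3: node(3,0) S=64.5335 payoff=95.0265 vs cont=93.1050 → 95.0265 [stop]  node(3,1) S=97.0148 payoff=62.5452 vs cont=61.3245 → 62.5452 [stop]  node(3,2) S=145.8448 payoff=13.7152 vs cont=26.7616 → 26.7616 [wait]  node(3,3) S=219.2522 payoff=0.0000 vs cont=5.5410 → 5.5410 [wait]  ⇒ S*(3)=97.0148
t_2: node(2,0) S=79.1246 payoff=80.4354 vs cont=78.5139 → 80.4354 [stop]  node(2,1) S=118.9500 payoff=40.6100 vs cont=44.8613 → 44.8613 [wait]  node(2,2) S=178.8206 payoff=0.0000 vs cont=16.3990 → 16.3990 [wait]  ⇒ S*(2)=79.1246
t_1: node(1,0) S=97.0148 payoff=62.5452 vs cont=62.6352 → 62.6352 [wait]  node(1,1) S=145.8448 payoff=13.7152 vs cont=30.8543 → 30.8543 [wait]  ⇒ S*(1)=-
t_0: node(0,0) S=118.9500 payoff=40.6100 vs cont=46.8440 → 46.8440 [wait]  ⇒ S*(0)=-

price = 46.8440
boundary = - - 79.1246 97.0148 79.1246 97.0148
tree:
46.8440
62.6352 30.8543
80.4354 44.8613 16.3990
95.0265 62.5452 26.7616 5.5410
106.9270 80.4354 42.0911 10.7631 0.0000
116.6329 95.0265 62.5452 20.9067 0.0000 0.0000
124.5489 106.9270 80.4354 40.6100 0.0000 0.0000 0.0000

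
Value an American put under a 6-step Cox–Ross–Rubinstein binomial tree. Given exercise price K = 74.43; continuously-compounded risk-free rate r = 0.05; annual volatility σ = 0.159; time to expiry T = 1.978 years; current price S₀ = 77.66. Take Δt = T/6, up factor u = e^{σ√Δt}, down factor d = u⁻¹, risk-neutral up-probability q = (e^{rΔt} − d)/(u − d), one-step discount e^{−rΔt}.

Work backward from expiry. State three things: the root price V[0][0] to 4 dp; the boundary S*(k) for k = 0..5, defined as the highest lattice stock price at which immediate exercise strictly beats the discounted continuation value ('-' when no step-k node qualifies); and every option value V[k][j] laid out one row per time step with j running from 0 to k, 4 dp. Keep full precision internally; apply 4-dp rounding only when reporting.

price = 3.0851
boundary = - - 64.6996 59.0546 64.6996 59.0546
tree:
3.0851
5.5813 1.2776
9.7304 2.5902 0.3170
15.3754 5.1153 0.7462 0.0000
20.5278 9.7304 1.7563 0.0000 0.0000
25.2308 15.3754 4.1339 0.0000 0.0000 0.0000
29.5233 20.5278 9.7304 0.0000 0.0000 0.0000 0.0000

Δt=0.32967, u=1.09559, d=0.91275, q=0.56809, disc=e^(-rΔt)=0.98365
k=6 terminal: V=max(K-S,0) → 29.5233 20.5278 9.7304 0.0000 0.0000 0.0000 0.0000
k=5: j=0 S=49.1992 intr=25.2308 cont=24.0140 V=25.2308[EX]; j=1 S=59.0546 intr=15.3754 cont=14.1586 V=15.3754[EX]; j=2 S=70.8842 intr=3.5458 cont=4.1339 V=4.1339[hold]; j=3 S=85.0835 intr=0.0000 cont=0.0000 V=0.0000[hold]; j=4 S=102.1270 intr=0.0000 cont=0.0000 V=0.0000[hold]; j=5 S=122.5847 intr=0.0000 cont=0.0000 V=0.0000[hold]  S*(5)=59.0546
k=4: j=0 S=53.9022 intr=20.5278 cont=19.3110 V=20.5278[EX]; j=1 S=64.6996 intr=9.7304 cont=8.8422 V=9.7304[EX]; j=2 S=77.6600 intr=0.0000 cont=1.7563 V=1.7563[hold]; j=3 S=93.2165 intr=0.0000 cont=0.0000 V=0.0000[hold]; j=4 S=111.8893 intr=0.0000 cont=0.0000 V=0.0000[hold]  S*(4)=64.6996
k=3: j=0 S=59.0546 intr=15.3754 cont=14.1586 V=15.3754[EX]; j=1 S=70.8842 intr=3.5458 cont=5.1153 V=5.1153[hold]; j=2 S=85.0835 intr=0.0000 cont=0.7462 V=0.7462[hold]; j=3 S=102.1270 intr=0.0000 cont=0.0000 V=0.0000[hold]  S*(3)=59.0546
k=2: j=0 S=64.6996 intr=9.7304 cont=9.3906 V=9.7304[EX]; j=1 S=77.6600 intr=0.0000 cont=2.5902 V=2.5902[hold]; j=2 S=93.2165 intr=0.0000 cont=0.3170 V=0.3170[hold]  S*(2)=64.6996
k=1: j=0 S=70.8842 intr=3.5458 cont=5.5813 V=5.5813[hold]; j=1 S=85.0835 intr=0.0000 cont=1.2776 V=1.2776[hold]  S*(1)=-
k=0: j=0 S=77.6600 intr=0.0000 cont=3.0851 V=3.0851[hold]  S*(0)=-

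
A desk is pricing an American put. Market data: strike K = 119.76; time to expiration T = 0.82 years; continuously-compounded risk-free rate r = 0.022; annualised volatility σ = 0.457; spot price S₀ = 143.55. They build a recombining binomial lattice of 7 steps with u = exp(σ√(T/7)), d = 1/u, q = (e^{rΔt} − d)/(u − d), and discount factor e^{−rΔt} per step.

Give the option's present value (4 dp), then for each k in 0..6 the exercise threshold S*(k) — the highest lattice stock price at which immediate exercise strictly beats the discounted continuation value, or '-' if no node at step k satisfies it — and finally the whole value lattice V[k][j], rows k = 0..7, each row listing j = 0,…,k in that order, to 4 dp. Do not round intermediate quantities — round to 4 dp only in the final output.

Δt=0.11714, u=1.16931, d=0.85521, q=0.46919, disc=e^(-rΔt)=0.99743
k=7 terminal: V=max(K-S,0) → 71.7318 54.0917 29.9727 0.0000 0.0000 0.0000 0.0000 0.0000
k=6: j=0 S=56.1599 intr=63.6001 cont=63.2919 V=63.6001[EX]; j=1 S=76.7866 intr=42.9734 cont=42.6652 V=42.9734[EX]; j=2 S=104.9891 intr=14.7709 cont=15.8688 V=15.8688[hold]; j=3 S=143.5500 intr=0.0000 cont=0.0000 V=0.0000[hold]; j=4 S=196.2737 intr=0.0000 cont=0.0000 V=0.0000[hold]; j=5 S=268.3621 intr=0.0000 cont=0.0000 V=0.0000[hold]; j=6 S=366.9274 intr=0.0000 cont=0.0000 V=0.0000[hold]  S*(6)=76.7866
k=5: j=0 S=65.6683 intr=54.0917 cont=53.7835 V=54.0917[EX]; j=1 S=89.7873 intr=29.9727 cont=30.1783 V=30.1783[hold]; j=2 S=122.7648 intr=0.0000 cont=8.4016 V=8.4016[hold]; j=3 S=167.8544 intr=0.0000 cont=0.0000 V=0.0000[hold]; j=4 S=229.5048 intr=0.0000 cont=0.0000 V=0.0000[hold]; j=5 S=313.7984 intr=0.0000 cont=0.0000 V=0.0000[hold]  S*(5)=65.6683
k=4: j=0 S=76.7866 intr=42.9734 cont=42.7614 V=42.9734[EX]; j=1 S=104.9891 intr=14.7709 cont=19.9095 V=19.9095[hold]; j=2 S=143.5500 intr=0.0000 cont=4.4482 V=4.4482[hold]; j=3 S=196.2737 intr=0.0000 cont=0.0000 V=0.0000[hold]; j=4 S=268.3621 intr=0.0000 cont=0.0000 V=0.0000[hold]  S*(4)=76.7866
k=3: j=0 S=89.7873 intr=29.9727 cont=32.0693 V=32.0693[hold]; j=1 S=122.7648 intr=0.0000 cont=12.6226 V=12.6226[hold]; j=2 S=167.8544 intr=0.0000 cont=2.3551 V=2.3551[hold]; j=3 S=229.5048 intr=0.0000 cont=0.0000 V=0.0000[hold]  S*(3)=-
k=2: j=0 S=104.9891 intr=14.7709 cont=22.8860 V=22.8860[hold]; j=1 S=143.5500 intr=0.0000 cont=7.7851 V=7.7851[hold]; j=2 S=196.2737 intr=0.0000 cont=1.2469 V=1.2469[hold]  S*(2)=-
k=1: j=0 S=122.7648 intr=0.0000 cont=15.7601 V=15.7601[hold]; j=1 S=167.8544 intr=0.0000 cont=4.7053 V=4.7053[hold]  S*(1)=-
k=0: j=0 S=143.5500 intr=0.0000 cont=10.5461 V=10.5461[hold]  S*(0)=-

price = 10.5461
boundary = - - - - 76.7866 65.6683 76.7866
tree:
10.5461
15.7601 4.7053
22.8860 7.7851 1.2469
32.0693 12.6226 2.3551 0.0000
42.9734 19.9095 4.4482 0.0000 0.0000
54.0917 30.1783 8.4016 0.0000 0.0000 0.0000
63.6001 42.9734 15.8688 0.0000 0.0000 0.0000 0.0000
71.7318 54.0917 29.9727 0.0000 0.0000 0.0000 0.0000 0.0000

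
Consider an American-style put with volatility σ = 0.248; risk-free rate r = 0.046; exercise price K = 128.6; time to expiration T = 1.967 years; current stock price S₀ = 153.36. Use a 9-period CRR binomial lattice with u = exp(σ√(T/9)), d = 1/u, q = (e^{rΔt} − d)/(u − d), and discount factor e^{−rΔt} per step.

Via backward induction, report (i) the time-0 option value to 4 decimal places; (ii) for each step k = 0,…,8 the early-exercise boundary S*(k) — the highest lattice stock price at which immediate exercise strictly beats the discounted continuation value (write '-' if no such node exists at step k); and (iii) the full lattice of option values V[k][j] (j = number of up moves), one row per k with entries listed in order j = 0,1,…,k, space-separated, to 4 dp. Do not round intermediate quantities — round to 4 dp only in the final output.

price = 6.4215
boundary = - - - - 96.4504 85.8919 96.4504 85.8919 96.4504
tree:
6.4215
10.0419 3.1317
15.2916 5.2857 1.1607
22.5755 8.7192 2.1499 0.2501
32.1496 13.9854 3.9217 0.5204 0.0000
42.7081 21.6671 7.0120 1.0828 0.0000 0.0000
52.1108 32.1496 12.2019 2.2529 0.0000 0.0000 0.0000
60.4842 42.7081 20.4198 4.6876 0.0000 0.0000 0.0000 0.0000
67.9409 52.1108 32.1496 9.7532 0.0000 0.0000 0.0000 0.0000 0.0000
74.5813 60.4842 42.7081 20.2931 0.0000 0.0000 0.0000 0.0000 0.0000 0.0000

params: Δt=0.21856 u=1.12293 d=0.89053 q=0.51453 e^(-rΔt)=0.99000
t_9 payoffs: 74.5813 60.4842 42.7081 20.2931 0.0000 0.0000 0.0000 0.0000 0.0000 0.0000
t_8: node(8,0) S=60.6591 payoff=67.9409 vs cont=66.6545 → 67.9409 [stop]  node(8,1) S=76.4892 payoff=52.1108 vs cont=50.8244 → 52.1108 [stop]  node(8,2) S=96.4504 payoff=32.1496 vs cont=30.8632 → 32.1496 [stop]  node(8,3) S=121.6209 payoff=6.9791 vs cont=9.7532 → 9.7532 [wait]  node(8,4) S=153.3600 payoff=0.0000 vs cont=0.0000 → 0.0000 [wait]  node(8,5) S=193.3820 payoff=0.0000 vs cont=0.0000 → 0.0000 [wait]  node(8,6) S=243.8486 payoff=0.0000 vs cont=0.0000 → 0.0000 [wait]  node(8,7) S=307.4852 payoff=0.0000 vs cont=0.0000 → 0.0000 [wait]  node(8,8) S=387.7290 payoff=0.0000 vs cont=0.0000 → 0.0000 [wait]  ⇒ S*(8)=96.4504
t_7: node(7,0) S=68.1158 payoff=60.4842 vs cont=59.1978 → 60.4842 [stop]  node(7,1) S=85.8919 payoff=42.7081 vs cont=41.4217 → 42.7081 [stop]  node(7,2) S=108.3069 payoff=20.2931 vs cont=20.4198 → 20.4198 [wait]  node(7,3) S=136.5715 payoff=0.0000 vs cont=4.6876 → 4.6876 [wait]  node(7,4) S=172.2123 payoff=0.0000 vs cont=0.0000 → 0.0000 [wait]  node(7,5) S=217.1542 payoff=0.0000 vs cont=0.0000 → 0.0000 [wait]  node(7,6) S=273.8244 payoff=0.0000 vs cont=0.0000 → 0.0000 [wait]  node(7,7) S=345.2838 payoff=0.0000 vs cont=0.0000 → 0.0000 [wait]  ⇒ S*(7)=85.8919
t_6: node(6,0) S=76.4892 payoff=52.1108 vs cont=50.8244 → 52.1108 [stop]  node(6,1) S=96.4504 payoff=32.1496 vs cont=30.9277 → 32.1496 [stop]  node(6,2) S=121.6209 payoff=6.9791 vs cont=12.2019 → 12.2019 [wait]  node(6,3) S=153.3600 payoff=0.0000 vs cont=2.2529 → 2.2529 [wait]  node(6,4) S=193.3820 payoff=0.0000 vs cont=0.0000 → 0.0000 [wait]  node(6,5) S=243.8486 payoff=0.0000 vs cont=0.0000 → 0.0000 [wait]  node(6,6) S=307.4852 payoff=0.0000 vs cont=0.0000 → 0.0000 [wait]  ⇒ S*(6)=96.4504
t_5: node(5,0) S=85.8919 payoff=42.7081 vs cont=41.4217 → 42.7081 [stop]  node(5,1) S=108.3069 payoff=20.2931 vs cont=21.6671 → 21.6671 [wait]  node(5,2) S=136.5715 payoff=0.0000 vs cont=7.0120 → 7.0120 [wait]  node(5,3) S=172.2123 payoff=0.0000 vs cont=1.0828 → 1.0828 [wait]  node(5,4) S=217.1542 payoff=0.0000 vs cont=0.0000 → 0.0000 [wait]  node(5,5) S=273.8244 payoff=0.0000 vs cont=0.0000 → 0.0000 [wait]  ⇒ S*(5)=85.8919
t_4: node(4,0) S=96.4504 payoff=32.1496 vs cont=31.5630 → 32.1496 [stop]  node(4,1) S=121.6209 payoff=6.9791 vs cont=13.9854 → 13.9854 [wait]  node(4,2) S=153.3600 payoff=0.0000 vs cont=3.9217 → 3.9217 [wait]  node(4,3) S=193.3820 payoff=0.0000 vs cont=0.5204 → 0.5204 [wait]  node(4,4) S=243.8486 payoff=0.0000 vs cont=0.0000 → 0.0000 [wait]  ⇒ S*(4)=96.4504
t_3: node(3,0) S=108.3069 payoff=20.2931 vs cont=22.5755 → 22.5755 [wait]  node(3,1) S=136.5715 payoff=0.0000 vs cont=8.7192 → 8.7192 [wait]  node(3,2) S=172.2123 payoff=0.0000 vs cont=2.1499 → 2.1499 [wait]  node(3,3) S=217.1542 payoff=0.0000 vs cont=0.2501 → 0.2501 [wait]  ⇒ S*(3)=-
t_2: node(2,0) S=121.6209 payoff=6.9791 vs cont=15.2916 → 15.2916 [wait]  node(2,1) S=153.3600 payoff=0.0000 vs cont=5.2857 → 5.2857 [wait]  node(2,2) S=193.3820 payoff=0.0000 vs cont=1.1607 → 1.1607 [wait]  ⇒ S*(2)=-
t_1: node(1,0) S=136.5715 payoff=0.0000 vs cont=10.0419 → 10.0419 [wait]  node(1,1) S=172.2123 payoff=0.0000 vs cont=3.1317 → 3.1317 [wait]  ⇒ S*(1)=-
t_0: node(0,0) S=153.3600 payoff=0.0000 vs cont=6.4215 → 6.4215 [wait]  ⇒ S*(0)=-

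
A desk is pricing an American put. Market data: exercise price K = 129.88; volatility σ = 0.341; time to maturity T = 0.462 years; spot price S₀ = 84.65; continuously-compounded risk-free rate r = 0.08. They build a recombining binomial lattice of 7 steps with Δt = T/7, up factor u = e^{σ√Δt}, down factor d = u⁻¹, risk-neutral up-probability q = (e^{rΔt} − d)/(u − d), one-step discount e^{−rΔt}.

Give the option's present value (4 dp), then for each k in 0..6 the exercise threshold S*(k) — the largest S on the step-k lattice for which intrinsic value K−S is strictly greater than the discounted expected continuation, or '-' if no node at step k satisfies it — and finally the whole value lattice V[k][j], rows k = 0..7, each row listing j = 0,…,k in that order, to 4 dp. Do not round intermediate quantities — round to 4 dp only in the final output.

price = 45.2300
boundary = 84.6500 92.4002 100.8601 92.4002 100.8601 110.0944 120.1743
tree:
45.2300
52.3302 37.4798
58.8348 45.2300 29.0199
64.7939 52.3302 37.4798 20.3010
70.2531 58.8348 45.2300 29.0199 12.0778
75.2544 64.7939 52.3302 37.4798 19.7856 4.7473
79.8362 70.2531 58.8348 45.2300 29.0199 9.7057 0.0000
84.0337 75.2544 64.7939 52.3302 37.4798 19.7856 0.0000 0.0000

params: Δt=0.06600 u=1.09156 d=0.91612 q=0.50829 e^(-rΔt)=0.99473
t_7 payoffs: 84.0337 75.2544 64.7939 52.3302 37.4798 19.7856 0.0000 0.0000
t_6: node(6,0) S=50.0438 payoff=79.8362 vs cont=79.1523 → 79.8362 [stop]  node(6,1) S=59.6269 payoff=70.2531 vs cont=69.5691 → 70.2531 [stop]  node(6,2) S=71.0452 payoff=58.8348 vs cont=58.1509 → 58.8348 [stop]  node(6,3) S=84.6500 payoff=45.2300 vs cont=44.5460 → 45.2300 [stop]  node(6,4) S=100.8601 payoff=29.0199 vs cont=28.3360 → 29.0199 [stop]  node(6,5) S=120.1743 payoff=9.7057 vs cont=9.6775 → 9.7057 [stop]  node(6,6) S=143.1871 payoff=0.0000 vs cont=0.0000 → 0.0000 [wait]  ⇒ S*(6)=120.1743
t_5: node(5,0) S=54.6256 payoff=75.2544 vs cont=74.5704 → 75.2544 [stop]  node(5,1) S=65.0861 payoff=64.7939 vs cont=64.1099 → 64.7939 [stop]  node(5,2) S=77.5498 payoff=52.3302 vs cont=51.6462 → 52.3302 [stop]  node(5,3) S=92.4002 payoff=37.4798 vs cont=36.7958 → 37.4798 [stop]  node(5,4) S=110.0944 payoff=19.7856 vs cont=19.1016 → 19.7856 [stop]  node(5,5) S=131.1770 payoff=0.0000 vs cont=4.7473 → 4.7473 [wait]  ⇒ S*(5)=110.0944
t_4: node(4,0) S=59.6269 payoff=70.2531 vs cont=69.5691 → 70.2531 [stop]  node(4,1) S=71.0452 payoff=58.8348 vs cont=58.1509 → 58.8348 [stop]  node(4,2) S=84.6500 payoff=45.2300 vs cont=44.5460 → 45.2300 [stop]  node(4,3) S=100.8601 payoff=29.0199 vs cont=28.3360 → 29.0199 [stop]  node(4,4) S=120.1743 payoff=9.7057 vs cont=12.0778 → 12.0778 [wait]  ⇒ S*(4)=100.8601
t_3: node(3,0) S=65.0861 payoff=64.7939 vs cont=64.1099 → 64.7939 [stop]  node(3,1) S=77.5498 payoff=52.3302 vs cont=51.6462 → 52.3302 [stop]  node(3,2) S=92.4002 payoff=37.4798 vs cont=36.7958 → 37.4798 [stop]  node(3,3) S=110.0944 payoff=19.7856 vs cont=20.3010 → 20.3010 [wait]  ⇒ S*(3)=92.4002
t_2: node(2,0) S=71.0452 payoff=58.8348 vs cont=58.1509 → 58.8348 [stop]  node(2,1) S=84.6500 payoff=45.2300 vs cont=44.5460 → 45.2300 [stop]  node(2,2) S=100.8601 payoff=29.0199 vs cont=28.5966 → 29.0199 [stop]  ⇒ S*(2)=100.8601
t_1: node(1,0) S=77.5498 payoff=52.3302 vs cont=51.6462 → 52.3302 [stop]  node(1,1) S=92.4002 payoff=37.4798 vs cont=36.7958 → 37.4798 [stop]  ⇒ S*(1)=92.4002
t_0: node(0,0) S=84.6500 payoff=45.2300 vs cont=44.5460 → 45.2300 [stop]  ⇒ S*(0)=84.6500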